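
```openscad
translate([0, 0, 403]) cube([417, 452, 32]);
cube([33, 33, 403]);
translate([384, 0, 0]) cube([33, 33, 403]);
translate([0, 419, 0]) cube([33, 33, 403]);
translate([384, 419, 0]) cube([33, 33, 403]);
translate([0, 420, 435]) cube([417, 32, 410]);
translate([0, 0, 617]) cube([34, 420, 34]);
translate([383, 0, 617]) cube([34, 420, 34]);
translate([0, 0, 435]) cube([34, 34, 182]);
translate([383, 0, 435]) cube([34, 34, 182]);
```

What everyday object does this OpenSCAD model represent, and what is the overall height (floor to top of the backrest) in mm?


A chair. The overall height is 845 mm.

A slab on four corner posts with a tall panel at the back — a chair. The seat slab sits at z = 403 with thickness 32, and the 410 mm backrest starts at the seat top, so the overall height is 403 + 32 + 410 = 845 mm.


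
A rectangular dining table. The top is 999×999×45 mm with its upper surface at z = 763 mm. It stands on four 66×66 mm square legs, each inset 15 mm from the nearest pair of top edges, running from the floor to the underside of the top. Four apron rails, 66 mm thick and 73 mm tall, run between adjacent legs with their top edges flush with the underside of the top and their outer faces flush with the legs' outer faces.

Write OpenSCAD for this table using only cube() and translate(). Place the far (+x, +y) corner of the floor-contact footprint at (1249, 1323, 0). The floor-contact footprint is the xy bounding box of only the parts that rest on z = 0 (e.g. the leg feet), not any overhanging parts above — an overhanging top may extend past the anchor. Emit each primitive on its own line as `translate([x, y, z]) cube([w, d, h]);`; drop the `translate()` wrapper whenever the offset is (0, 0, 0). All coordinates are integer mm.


// leg_h = 763 - 45 = 718
// apron z = 718 - 73 = 645
translate([265, 339, 718]) cube([999, 999, 45]);
translate([280, 354, 0]) cube([66, 66, 718]);
translate([1183, 354, 0]) cube([66, 66, 718]);
translate([280, 1257, 0]) cube([66, 66, 718]);
translate([1183, 1257, 0]) cube([66, 66, 718]);
translate([346, 354, 645]) cube([837, 66, 73]);
translate([346, 1257, 645]) cube([837, 66, 73]);
translate([280, 420, 645]) cube([66, 837, 73]);
translate([1183, 420, 645]) cube([66, 837, 73]);


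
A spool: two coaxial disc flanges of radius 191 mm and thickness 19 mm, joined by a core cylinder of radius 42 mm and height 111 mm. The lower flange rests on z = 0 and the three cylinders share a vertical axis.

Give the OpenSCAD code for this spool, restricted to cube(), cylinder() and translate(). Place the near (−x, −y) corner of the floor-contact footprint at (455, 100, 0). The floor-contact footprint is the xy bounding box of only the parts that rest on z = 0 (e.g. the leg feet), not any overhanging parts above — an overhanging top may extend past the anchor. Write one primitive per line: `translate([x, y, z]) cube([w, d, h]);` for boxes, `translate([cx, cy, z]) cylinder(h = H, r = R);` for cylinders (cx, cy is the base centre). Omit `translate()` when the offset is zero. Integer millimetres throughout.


translate([646, 291, 0]) cylinder(h = 19, r = 191);
translate([646, 291, 19]) cylinder(h = 111, r = 42);
translate([646, 291, 130]) cylinder(h = 19, r = 191);


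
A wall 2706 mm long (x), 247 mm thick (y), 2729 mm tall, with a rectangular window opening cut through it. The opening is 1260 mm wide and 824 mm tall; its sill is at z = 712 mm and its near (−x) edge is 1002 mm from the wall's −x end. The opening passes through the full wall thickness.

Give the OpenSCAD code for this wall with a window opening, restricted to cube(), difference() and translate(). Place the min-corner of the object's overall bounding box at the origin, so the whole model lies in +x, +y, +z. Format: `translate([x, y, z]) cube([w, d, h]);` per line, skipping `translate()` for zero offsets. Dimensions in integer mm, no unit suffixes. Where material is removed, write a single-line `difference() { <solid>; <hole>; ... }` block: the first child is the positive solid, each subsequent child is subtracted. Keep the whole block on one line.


difference() { cube([2706, 247, 2729]); translate([1002, 0, 712]) cube([1260, 247, 824]); }


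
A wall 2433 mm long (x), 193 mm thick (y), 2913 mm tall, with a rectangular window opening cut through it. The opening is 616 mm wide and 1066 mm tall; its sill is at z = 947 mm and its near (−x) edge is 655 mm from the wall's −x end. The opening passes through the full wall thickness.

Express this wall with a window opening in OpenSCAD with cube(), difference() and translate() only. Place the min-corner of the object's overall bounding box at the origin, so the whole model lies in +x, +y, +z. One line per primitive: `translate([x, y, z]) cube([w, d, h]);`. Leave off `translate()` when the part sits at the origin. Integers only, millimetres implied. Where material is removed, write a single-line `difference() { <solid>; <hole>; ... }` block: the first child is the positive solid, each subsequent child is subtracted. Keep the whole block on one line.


difference() { cube([2433, 193, 2913]); translate([655, 0, 947]) cube([616, 193, 1066]); }


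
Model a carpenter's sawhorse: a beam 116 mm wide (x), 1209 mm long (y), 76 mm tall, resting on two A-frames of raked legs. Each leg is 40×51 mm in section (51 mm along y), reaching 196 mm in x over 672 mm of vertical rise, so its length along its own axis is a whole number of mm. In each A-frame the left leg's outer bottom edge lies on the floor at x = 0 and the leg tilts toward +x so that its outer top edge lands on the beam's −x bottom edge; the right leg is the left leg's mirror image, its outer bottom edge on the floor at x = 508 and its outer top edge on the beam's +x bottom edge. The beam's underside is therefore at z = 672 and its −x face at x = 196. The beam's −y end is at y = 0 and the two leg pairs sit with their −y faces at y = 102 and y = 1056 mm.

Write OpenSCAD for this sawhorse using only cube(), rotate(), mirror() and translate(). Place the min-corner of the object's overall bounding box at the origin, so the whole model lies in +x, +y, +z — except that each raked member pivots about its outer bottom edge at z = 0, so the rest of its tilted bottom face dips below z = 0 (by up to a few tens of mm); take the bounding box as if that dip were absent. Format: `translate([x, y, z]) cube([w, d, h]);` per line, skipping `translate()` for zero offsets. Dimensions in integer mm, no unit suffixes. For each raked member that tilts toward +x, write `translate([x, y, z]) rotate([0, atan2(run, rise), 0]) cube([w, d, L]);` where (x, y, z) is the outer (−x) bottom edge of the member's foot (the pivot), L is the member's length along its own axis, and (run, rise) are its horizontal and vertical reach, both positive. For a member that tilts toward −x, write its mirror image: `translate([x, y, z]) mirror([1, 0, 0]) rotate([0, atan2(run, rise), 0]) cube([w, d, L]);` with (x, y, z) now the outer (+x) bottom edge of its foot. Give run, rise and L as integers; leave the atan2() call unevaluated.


translate([196, 0, 672]) cube([116, 1209, 76]);
translate([0, 102, 0]) rotate([0, atan2(196, 672), 0]) cube([40, 51, 700]);
translate([508, 102, 0]) mirror([1, 0, 0]) rotate([0, atan2(196, 672), 0]) cube([40, 51, 700]);
translate([0, 1056, 0]) rotate([0, atan2(196, 672), 0]) cube([40, 51, 700]);
translate([508, 1056, 0]) mirror([1, 0, 0]) rotate([0, atan2(196, 672), 0]) cube([40, 51, 700]);


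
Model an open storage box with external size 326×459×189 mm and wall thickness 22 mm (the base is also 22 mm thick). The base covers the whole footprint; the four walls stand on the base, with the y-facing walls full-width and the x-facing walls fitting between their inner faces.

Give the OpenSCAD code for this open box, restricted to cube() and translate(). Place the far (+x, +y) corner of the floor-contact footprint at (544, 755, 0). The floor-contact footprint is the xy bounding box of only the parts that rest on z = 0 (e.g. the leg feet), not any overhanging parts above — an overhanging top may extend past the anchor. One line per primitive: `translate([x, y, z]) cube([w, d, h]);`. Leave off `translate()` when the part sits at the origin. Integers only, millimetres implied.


translate([218, 296, 0]) cube([326, 459, 22]);
translate([218, 296, 22]) cube([326, 22, 167]);
translate([218, 733, 22]) cube([326, 22, 167]);
translate([218, 318, 22]) cube([22, 415, 167]);
translate([522, 318, 22]) cube([22, 415, 167]);


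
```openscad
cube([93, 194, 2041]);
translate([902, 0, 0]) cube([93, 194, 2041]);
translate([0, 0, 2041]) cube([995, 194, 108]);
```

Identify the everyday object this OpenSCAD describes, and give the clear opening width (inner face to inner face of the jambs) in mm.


A door frame. The clear opening width is 809 mm.

Two 2041 mm tall posts with a header on top — a door frame. The left jamb is 93 mm wide at x = 0; the right jamb starts at x = 902. The clear opening is 902 − 93 = 809 mm.


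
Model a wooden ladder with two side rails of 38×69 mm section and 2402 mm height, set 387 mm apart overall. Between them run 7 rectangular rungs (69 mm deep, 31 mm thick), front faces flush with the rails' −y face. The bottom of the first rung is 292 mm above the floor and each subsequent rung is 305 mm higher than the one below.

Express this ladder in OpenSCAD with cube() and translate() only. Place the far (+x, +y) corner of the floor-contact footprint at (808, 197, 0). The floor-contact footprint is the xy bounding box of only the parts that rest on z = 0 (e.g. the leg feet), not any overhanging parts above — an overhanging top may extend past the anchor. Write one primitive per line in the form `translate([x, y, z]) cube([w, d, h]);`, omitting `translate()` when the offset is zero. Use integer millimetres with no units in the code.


translate([421, 128, 0]) cube([38, 69, 2402]);
translate([770, 128, 0]) cube([38, 69, 2402]);
translate([459, 128, 292]) cube([311, 69, 31]);
translate([459, 128, 597]) cube([311, 69, 31]);
translate([459, 128, 902]) cube([311, 69, 31]);
translate([459, 128, 1207]) cube([311, 69, 31]);
translate([459, 128, 1512]) cube([311, 69, 31]);
translate([459, 128, 1817]) cube([311, 69, 31]);
translate([459, 128, 2122]) cube([311, 69, 31]);


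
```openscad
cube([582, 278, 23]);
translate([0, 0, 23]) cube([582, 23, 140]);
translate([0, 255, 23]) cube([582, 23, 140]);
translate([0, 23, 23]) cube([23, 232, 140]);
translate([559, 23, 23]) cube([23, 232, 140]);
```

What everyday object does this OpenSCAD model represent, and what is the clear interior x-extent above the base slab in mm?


An open box. The internal width is 536 mm.

A 582×278 base slab with four walls standing on it — an open box. The base is 582 mm wide and the walls are 23 mm thick, so the internal width is 582 − 2 × 23 = 536 mm.


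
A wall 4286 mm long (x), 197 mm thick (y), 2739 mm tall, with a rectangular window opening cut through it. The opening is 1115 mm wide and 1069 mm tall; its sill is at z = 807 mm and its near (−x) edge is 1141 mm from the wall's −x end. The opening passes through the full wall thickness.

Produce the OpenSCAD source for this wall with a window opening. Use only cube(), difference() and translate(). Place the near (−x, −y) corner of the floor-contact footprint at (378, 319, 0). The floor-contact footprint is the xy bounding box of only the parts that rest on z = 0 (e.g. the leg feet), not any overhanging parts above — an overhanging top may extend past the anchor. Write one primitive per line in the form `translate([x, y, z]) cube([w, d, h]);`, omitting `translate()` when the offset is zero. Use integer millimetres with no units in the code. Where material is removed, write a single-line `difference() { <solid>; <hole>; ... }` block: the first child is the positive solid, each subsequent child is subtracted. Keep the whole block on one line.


difference() { translate([378, 319, 0]) cube([4286, 197, 2739]); translate([1519, 319, 807]) cube([1115, 197, 1069]); }


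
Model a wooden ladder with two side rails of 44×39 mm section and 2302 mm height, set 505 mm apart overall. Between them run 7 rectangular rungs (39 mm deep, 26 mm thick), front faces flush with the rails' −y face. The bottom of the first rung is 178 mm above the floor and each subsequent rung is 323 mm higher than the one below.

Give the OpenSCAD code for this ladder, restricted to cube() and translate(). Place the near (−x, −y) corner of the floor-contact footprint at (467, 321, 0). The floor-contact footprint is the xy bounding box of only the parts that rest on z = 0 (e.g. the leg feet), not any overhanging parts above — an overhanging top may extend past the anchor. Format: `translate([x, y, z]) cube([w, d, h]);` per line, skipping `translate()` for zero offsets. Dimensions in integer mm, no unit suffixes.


// rung span = 505 - 2*44 = 417
// rung[k] z = 178 + k*323
translate([467, 321, 0]) cube([44, 39, 2302]);
translate([928, 321, 0]) cube([44, 39, 2302]);
translate([511, 321, 178]) cube([417, 39, 26]);
translate([511, 321, 501]) cube([417, 39, 26]);
translate([511, 321, 824]) cube([417, 39, 26]);
translate([511, 321, 1147]) cube([417, 39, 26]);
translate([511, 321, 1470]) cube([417, 39, 26]);
translate([511, 321, 1793]) cube([417, 39, 26]);
translate([511, 321, 2116]) cube([417, 39, 26]);


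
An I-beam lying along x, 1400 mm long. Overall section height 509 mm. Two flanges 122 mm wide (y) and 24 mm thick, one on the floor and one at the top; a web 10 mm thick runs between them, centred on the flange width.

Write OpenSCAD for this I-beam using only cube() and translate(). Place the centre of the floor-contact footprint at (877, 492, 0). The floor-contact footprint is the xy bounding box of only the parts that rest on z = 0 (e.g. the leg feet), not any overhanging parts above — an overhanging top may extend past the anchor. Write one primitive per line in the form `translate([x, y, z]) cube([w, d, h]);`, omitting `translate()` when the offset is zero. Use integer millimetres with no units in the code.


translate([177, 431, 0]) cube([1400, 122, 24]);
translate([177, 487, 24]) cube([1400, 10, 461]);
translate([177, 431, 485]) cube([1400, 122, 24]);


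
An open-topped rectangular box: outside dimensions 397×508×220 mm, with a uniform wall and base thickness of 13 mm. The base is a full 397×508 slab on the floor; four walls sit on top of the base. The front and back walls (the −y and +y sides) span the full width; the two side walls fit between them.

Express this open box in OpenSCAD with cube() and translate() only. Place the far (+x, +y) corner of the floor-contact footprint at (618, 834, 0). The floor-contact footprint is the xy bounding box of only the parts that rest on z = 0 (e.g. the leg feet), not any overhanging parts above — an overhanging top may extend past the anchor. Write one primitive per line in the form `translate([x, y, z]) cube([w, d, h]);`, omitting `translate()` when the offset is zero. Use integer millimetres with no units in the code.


translate([221, 326, 0]) cube([397, 508, 13]);
translate([221, 326, 13]) cube([397, 13, 207]);
translate([221, 821, 13]) cube([397, 13, 207]);
translate([221, 339, 13]) cube([13, 482, 207]);
translate([605, 339, 13]) cube([13, 482, 207]);


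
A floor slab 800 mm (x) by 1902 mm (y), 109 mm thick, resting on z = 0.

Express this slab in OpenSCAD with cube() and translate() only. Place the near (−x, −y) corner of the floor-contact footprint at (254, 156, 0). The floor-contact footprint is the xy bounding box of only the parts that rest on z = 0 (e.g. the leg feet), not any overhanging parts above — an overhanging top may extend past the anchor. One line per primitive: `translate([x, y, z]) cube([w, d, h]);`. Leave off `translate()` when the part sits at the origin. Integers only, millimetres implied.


translate([254, 156, 0]) cube([800, 1902, 109]);


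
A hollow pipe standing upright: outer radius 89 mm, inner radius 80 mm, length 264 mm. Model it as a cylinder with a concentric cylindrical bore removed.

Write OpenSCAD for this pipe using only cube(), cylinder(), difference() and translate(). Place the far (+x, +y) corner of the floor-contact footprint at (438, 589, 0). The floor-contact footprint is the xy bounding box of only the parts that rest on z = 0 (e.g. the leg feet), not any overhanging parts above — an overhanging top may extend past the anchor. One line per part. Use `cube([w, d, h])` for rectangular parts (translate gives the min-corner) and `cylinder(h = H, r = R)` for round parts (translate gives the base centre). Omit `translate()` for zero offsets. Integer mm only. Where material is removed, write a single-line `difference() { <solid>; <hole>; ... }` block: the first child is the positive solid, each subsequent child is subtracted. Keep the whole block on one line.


difference() { translate([349, 500, 0]) cylinder(h = 264, r = 89); translate([349, 500, 0]) cylinder(h = 264, r = 80); }


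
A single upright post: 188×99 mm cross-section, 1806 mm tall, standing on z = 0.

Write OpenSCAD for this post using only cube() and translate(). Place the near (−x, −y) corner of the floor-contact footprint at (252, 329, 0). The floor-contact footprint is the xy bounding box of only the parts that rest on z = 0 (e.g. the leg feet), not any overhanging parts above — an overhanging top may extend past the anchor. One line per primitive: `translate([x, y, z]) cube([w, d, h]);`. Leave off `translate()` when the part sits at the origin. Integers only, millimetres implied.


translate([252, 329, 0]) cube([188, 99, 1806]);


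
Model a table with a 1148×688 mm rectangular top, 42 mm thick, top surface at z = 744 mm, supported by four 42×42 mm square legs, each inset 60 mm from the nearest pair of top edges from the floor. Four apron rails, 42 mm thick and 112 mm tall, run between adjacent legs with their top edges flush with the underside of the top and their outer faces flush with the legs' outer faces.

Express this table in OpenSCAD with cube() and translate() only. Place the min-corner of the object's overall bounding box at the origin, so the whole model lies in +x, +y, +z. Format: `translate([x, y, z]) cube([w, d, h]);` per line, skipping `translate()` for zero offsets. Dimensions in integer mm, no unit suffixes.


translate([0, 0, 702]) cube([1148, 688, 42]);
translate([60, 60, 0]) cube([42, 42, 702]);
translate([1046, 60, 0]) cube([42, 42, 702]);
translate([60, 586, 0]) cube([42, 42, 702]);
translate([1046, 586, 0]) cube([42, 42, 702]);
translate([102, 60, 590]) cube([944, 42, 112]);
translate([102, 586, 590]) cube([944, 42, 112]);
translate([60, 102, 590]) cube([42, 484, 112]);
translate([1046, 102, 590]) cube([42, 484, 112]);


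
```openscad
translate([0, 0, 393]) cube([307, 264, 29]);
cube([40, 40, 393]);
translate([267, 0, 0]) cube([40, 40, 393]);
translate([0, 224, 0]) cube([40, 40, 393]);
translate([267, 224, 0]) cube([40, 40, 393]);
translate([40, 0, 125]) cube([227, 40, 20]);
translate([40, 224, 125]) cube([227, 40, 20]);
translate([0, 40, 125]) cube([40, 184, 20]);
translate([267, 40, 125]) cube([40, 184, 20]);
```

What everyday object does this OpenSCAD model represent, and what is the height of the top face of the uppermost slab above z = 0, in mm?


A stool. The seat height is 422 mm.

A 307×264×29 slab at z = 393 on four corner posts — a stool. The seat top is 393 + 29 = 422 mm.


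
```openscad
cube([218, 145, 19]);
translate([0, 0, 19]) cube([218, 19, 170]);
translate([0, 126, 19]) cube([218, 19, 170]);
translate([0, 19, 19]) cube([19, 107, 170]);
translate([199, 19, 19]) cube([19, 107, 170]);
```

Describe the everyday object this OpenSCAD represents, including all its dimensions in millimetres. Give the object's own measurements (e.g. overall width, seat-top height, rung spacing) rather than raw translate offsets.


An open-topped rectangular box: outside dimensions 218×145×189 mm, with a uniform wall and base thickness of 19 mm. The base is a full 218×145 slab on the floor; four walls sit on top of the base. The front and back walls (the −y and +y sides) span the full width; the two side walls fit between them.


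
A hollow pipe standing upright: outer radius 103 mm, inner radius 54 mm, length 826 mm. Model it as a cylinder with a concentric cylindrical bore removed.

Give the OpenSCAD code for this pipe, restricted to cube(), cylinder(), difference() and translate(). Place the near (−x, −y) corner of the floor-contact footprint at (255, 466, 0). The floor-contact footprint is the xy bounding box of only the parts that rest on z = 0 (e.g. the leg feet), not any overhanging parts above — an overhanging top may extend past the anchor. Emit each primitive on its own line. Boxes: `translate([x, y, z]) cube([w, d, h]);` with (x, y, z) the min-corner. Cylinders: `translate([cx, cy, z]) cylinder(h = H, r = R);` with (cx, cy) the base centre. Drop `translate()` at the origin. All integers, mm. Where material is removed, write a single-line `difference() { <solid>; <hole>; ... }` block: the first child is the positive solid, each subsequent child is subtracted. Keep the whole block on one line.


difference() { translate([358, 569, 0]) cylinder(h = 826, r = 103); translate([358, 569, 0]) cylinder(h = 826, r = 54); }


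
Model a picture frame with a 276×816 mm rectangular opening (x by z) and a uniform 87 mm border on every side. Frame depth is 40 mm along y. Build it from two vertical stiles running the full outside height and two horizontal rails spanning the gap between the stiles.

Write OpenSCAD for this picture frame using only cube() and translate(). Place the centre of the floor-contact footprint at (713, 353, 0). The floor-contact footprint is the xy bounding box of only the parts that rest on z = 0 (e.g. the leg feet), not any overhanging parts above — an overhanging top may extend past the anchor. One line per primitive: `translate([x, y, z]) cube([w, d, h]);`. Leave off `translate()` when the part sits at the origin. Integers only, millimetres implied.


translate([488, 333, 0]) cube([87, 40, 990]);
translate([851, 333, 0]) cube([87, 40, 990]);
translate([575, 333, 0]) cube([276, 40, 87]);
translate([575, 333, 903]) cube([276, 40, 87]);


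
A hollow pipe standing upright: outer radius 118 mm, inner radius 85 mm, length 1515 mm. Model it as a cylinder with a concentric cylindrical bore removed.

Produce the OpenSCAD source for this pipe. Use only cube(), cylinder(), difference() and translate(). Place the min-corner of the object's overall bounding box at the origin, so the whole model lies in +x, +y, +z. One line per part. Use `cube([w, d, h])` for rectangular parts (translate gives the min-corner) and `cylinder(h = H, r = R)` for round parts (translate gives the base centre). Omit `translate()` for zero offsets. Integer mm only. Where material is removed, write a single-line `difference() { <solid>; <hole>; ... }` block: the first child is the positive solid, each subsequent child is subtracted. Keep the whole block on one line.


difference() { translate([118, 118, 0]) cylinder(h = 1515, r = 118); translate([118, 118, 0]) cylinder(h = 1515, r = 85); }


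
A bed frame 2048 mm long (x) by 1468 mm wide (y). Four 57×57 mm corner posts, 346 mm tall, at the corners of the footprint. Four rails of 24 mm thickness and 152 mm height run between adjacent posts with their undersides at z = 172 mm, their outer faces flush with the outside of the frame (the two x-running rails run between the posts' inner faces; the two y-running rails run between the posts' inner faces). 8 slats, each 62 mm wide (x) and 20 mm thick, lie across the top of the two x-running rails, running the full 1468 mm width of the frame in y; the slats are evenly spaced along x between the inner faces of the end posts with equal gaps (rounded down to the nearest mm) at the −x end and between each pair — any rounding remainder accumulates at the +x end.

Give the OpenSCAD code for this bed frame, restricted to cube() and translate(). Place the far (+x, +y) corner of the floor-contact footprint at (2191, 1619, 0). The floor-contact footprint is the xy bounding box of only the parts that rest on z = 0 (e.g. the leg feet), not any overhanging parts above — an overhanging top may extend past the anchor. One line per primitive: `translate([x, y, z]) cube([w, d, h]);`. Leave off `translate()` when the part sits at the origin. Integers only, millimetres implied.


translate([143, 151, 0]) cube([57, 57, 346]);
translate([143, 1562, 0]) cube([57, 57, 346]);
translate([2134, 151, 0]) cube([57, 57, 346]);
translate([2134, 1562, 0]) cube([57, 57, 346]);
translate([200, 151, 172]) cube([1934, 24, 152]);
translate([200, 1595, 172]) cube([1934, 24, 152]);
translate([143, 208, 172]) cube([24, 1354, 152]);
translate([2167, 208, 172]) cube([24, 1354, 152]);
translate([359, 151, 324]) cube([62, 1468, 20]);
translate([580, 151, 324]) cube([62, 1468, 20]);
translate([801, 151, 324]) cube([62, 1468, 20]);
translate([1022, 151, 324]) cube([62, 1468, 20]);
translate([1243, 151, 324]) cube([62, 1468, 20]);
translate([1464, 151, 324]) cube([62, 1468, 20]);
translate([1685, 151, 324]) cube([62, 1468, 20]);
translate([1906, 151, 324]) cube([62, 1468, 20]);


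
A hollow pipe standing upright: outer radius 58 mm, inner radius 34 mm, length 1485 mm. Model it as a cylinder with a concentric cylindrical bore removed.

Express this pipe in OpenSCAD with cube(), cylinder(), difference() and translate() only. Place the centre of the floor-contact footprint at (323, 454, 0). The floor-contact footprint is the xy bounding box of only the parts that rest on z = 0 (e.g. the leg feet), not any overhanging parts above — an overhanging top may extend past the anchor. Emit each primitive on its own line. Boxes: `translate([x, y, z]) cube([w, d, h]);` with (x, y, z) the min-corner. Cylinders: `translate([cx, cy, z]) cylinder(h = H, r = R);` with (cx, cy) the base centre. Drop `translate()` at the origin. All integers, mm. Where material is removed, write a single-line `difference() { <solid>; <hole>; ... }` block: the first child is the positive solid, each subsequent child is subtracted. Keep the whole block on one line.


difference() { translate([323, 454, 0]) cylinder(h = 1485, r = 58); translate([323, 454, 0]) cylinder(h = 1485, r = 34); }


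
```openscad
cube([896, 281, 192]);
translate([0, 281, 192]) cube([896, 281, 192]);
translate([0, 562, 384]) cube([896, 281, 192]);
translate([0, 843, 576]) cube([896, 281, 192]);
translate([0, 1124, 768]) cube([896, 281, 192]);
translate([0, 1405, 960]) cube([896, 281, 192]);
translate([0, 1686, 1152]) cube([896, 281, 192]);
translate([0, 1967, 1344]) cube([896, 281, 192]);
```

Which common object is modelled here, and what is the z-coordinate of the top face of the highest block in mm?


A staircase. The total rise is 1536 mm.

8 identical blocks, each offset up and back from the previous — a staircase. Each step is 192 mm tall and there are 8 of them, so the total rise is 8 × 192 = 1536 mm.


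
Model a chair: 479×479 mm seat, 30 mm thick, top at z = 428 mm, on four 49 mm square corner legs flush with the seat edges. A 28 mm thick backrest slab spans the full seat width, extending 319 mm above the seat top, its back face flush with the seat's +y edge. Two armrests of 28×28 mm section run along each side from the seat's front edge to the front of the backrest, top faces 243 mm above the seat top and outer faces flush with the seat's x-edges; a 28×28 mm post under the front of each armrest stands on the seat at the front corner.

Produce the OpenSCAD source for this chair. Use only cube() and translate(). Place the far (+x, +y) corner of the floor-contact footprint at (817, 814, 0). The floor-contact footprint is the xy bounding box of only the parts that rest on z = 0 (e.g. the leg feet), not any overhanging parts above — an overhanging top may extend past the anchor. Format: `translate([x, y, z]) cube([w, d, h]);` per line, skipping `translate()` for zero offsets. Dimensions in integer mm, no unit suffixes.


translate([338, 335, 398]) cube([479, 479, 30]);
translate([338, 335, 0]) cube([49, 49, 398]);
translate([768, 335, 0]) cube([49, 49, 398]);
translate([338, 765, 0]) cube([49, 49, 398]);
translate([768, 765, 0]) cube([49, 49, 398]);
translate([338, 786, 428]) cube([479, 28, 319]);
translate([338, 335, 643]) cube([28, 451, 28]);
translate([789, 335, 643]) cube([28, 451, 28]);
translate([338, 335, 428]) cube([28, 28, 215]);
translate([789, 335, 428]) cube([28, 28, 215]);


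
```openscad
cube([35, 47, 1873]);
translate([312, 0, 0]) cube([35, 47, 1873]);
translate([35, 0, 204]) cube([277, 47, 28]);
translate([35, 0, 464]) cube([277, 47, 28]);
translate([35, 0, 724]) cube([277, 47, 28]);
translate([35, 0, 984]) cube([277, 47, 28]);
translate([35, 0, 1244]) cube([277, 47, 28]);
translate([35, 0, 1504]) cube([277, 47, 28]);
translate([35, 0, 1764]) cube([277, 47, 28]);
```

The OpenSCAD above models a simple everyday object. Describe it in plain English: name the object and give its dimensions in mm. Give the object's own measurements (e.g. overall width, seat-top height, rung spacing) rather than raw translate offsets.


A straight ladder. Two 35×47 mm vertical rails, 1873 mm tall, stand 347 mm apart (outside-to-outside) with their front faces coplanar on the −y side. 7 rungs, each 47 mm deep and 28 mm tall, span between the inner faces of the rails, front faces flush with the rails. The lowest rung's underside is at z = 204 mm and rungs are spaced 260 mm apart (underside to underside).


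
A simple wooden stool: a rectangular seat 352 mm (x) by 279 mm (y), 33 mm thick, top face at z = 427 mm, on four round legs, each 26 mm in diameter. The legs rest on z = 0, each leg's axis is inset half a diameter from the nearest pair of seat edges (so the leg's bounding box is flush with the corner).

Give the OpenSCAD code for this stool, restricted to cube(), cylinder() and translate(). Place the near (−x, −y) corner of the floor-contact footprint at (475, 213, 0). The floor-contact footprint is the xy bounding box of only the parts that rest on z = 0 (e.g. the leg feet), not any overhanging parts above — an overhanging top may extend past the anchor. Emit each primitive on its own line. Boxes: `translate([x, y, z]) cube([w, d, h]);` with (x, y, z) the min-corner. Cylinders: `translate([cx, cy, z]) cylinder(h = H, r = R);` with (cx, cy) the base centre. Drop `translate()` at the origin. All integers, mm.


translate([475, 213, 394]) cube([352, 279, 33]);
translate([488, 226, 0]) cylinder(h = 394, r = 13);
translate([814, 226, 0]) cylinder(h = 394, r = 13);
translate([488, 479, 0]) cylinder(h = 394, r = 13);
translate([814, 479, 0]) cylinder(h = 394, r = 13);


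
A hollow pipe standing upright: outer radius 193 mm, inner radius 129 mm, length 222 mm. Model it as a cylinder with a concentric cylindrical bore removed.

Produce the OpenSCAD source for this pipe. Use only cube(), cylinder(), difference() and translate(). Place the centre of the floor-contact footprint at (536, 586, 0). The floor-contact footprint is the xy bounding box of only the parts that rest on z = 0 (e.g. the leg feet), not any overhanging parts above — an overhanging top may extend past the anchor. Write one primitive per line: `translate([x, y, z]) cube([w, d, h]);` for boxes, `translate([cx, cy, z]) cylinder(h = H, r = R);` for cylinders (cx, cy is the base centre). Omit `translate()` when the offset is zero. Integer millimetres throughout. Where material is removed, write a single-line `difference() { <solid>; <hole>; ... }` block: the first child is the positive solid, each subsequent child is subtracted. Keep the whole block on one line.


difference() { translate([536, 586, 0]) cylinder(h = 222, r = 193); translate([536, 586, 0]) cylinder(h = 222, r = 129); }


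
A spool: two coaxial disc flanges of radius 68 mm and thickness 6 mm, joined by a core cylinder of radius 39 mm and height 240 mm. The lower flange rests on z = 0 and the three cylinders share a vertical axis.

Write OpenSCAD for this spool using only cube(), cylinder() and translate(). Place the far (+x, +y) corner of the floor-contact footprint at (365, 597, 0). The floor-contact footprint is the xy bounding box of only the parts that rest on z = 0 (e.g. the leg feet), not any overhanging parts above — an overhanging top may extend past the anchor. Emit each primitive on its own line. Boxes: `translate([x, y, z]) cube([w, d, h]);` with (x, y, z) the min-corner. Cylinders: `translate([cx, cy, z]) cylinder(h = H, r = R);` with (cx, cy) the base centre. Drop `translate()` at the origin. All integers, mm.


translate([297, 529, 0]) cylinder(h = 6, r = 68);
translate([297, 529, 6]) cylinder(h = 240, r = 39);
translate([297, 529, 246]) cylinder(h = 6, r = 68);


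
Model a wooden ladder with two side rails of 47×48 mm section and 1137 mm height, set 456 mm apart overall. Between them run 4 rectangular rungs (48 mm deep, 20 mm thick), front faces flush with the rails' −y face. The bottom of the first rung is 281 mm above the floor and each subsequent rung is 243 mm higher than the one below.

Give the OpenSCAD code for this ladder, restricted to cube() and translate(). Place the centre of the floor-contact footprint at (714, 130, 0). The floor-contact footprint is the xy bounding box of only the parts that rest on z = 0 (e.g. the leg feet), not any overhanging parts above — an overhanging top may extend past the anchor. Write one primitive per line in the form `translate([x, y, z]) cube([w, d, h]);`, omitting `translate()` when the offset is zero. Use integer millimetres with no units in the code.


translate([486, 106, 0]) cube([47, 48, 1137]);
translate([895, 106, 0]) cube([47, 48, 1137]);
translate([533, 106, 281]) cube([362, 48, 20]);
translate([533, 106, 524]) cube([362, 48, 20]);
translate([533, 106, 767]) cube([362, 48, 20]);
translate([533, 106, 1010]) cube([362, 48, 20]);


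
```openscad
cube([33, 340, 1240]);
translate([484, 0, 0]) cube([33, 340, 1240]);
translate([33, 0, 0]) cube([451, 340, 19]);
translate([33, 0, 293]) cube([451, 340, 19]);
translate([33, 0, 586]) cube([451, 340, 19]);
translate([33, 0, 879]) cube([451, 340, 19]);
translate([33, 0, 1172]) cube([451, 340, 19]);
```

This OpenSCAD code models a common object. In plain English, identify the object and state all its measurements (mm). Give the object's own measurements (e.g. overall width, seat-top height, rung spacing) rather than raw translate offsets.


An open bookshelf. Two side panels, each 33 mm thick, 340 mm deep and 1240 mm tall, stand 517 mm apart (outside-to-outside). Between them sit 5 shelves, each 19 mm thick and 340 mm deep, spanning the full gap between the sides. The bottom shelf rests on the floor (its underside at z = 0) and the clear gap between one shelf's top and the next shelf's underside is 274 mm.


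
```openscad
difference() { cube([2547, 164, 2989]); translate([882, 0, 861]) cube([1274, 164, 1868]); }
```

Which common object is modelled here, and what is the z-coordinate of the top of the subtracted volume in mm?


A wall with a window opening. The window head height is 2729 mm.

A wall with a rectangular opening subtracted — a window. Sill at z = 861, opening 1868 mm tall, so the head is at 861 + 1868 = 2729 mm.


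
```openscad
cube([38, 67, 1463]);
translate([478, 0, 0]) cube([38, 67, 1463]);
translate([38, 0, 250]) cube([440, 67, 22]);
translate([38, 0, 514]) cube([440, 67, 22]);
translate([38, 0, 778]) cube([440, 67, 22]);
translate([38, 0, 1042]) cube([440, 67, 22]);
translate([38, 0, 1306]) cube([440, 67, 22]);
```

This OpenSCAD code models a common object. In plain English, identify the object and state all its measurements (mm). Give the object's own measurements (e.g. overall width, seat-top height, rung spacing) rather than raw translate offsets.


A straight ladder. Two 38×67 mm vertical rails, 1463 mm tall, stand 516 mm apart (outside-to-outside) with their front faces coplanar on the −y side. 5 rungs, each 67 mm deep and 22 mm tall, span between the inner faces of the rails, front faces flush with the rails. The lowest rung's underside is at z = 250 mm and rungs are spaced 264 mm apart (underside to underside).


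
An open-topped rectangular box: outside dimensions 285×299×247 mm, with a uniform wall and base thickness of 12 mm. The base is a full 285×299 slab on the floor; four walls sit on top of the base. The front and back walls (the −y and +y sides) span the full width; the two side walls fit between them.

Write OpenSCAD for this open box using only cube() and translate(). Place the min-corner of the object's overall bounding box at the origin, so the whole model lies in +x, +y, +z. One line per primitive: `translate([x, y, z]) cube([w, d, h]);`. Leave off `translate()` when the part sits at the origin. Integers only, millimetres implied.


cube([285, 299, 12]);
translate([0, 0, 12]) cube([285, 12, 235]);
translate([0, 287, 12]) cube([285, 12, 235]);
translate([0, 12, 12]) cube([12, 275, 235]);
translate([273, 12, 12]) cube([12, 275, 235]);


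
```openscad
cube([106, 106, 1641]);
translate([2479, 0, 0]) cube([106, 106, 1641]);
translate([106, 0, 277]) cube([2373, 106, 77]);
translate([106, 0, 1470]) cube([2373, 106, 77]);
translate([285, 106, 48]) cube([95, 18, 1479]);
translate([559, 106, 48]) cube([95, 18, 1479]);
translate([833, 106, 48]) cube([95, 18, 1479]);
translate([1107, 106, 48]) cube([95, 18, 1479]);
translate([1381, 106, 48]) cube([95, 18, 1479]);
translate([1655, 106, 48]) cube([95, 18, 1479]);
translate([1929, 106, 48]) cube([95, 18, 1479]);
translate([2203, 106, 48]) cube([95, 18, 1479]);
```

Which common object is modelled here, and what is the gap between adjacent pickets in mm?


A fence section. The picket gap is 179 mm.

Two posts, two rails, 8 pickets — a fence section. Span 2373 mm holds 8 pickets of 95 mm with 9 equal gaps: ⌊(2373 − 8·95) / 9⌋ = 179 mm.


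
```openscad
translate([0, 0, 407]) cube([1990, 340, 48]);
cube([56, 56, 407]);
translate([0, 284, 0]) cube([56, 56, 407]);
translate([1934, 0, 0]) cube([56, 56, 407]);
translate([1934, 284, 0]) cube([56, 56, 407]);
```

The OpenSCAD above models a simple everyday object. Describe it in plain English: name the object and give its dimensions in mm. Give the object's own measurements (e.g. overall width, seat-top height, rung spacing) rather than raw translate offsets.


A bench: a 1990×340 mm seat slab, 48 mm thick, top at z = 455 mm, on four 56×56 mm square legs flush with the seat corners and standing on z = 0.


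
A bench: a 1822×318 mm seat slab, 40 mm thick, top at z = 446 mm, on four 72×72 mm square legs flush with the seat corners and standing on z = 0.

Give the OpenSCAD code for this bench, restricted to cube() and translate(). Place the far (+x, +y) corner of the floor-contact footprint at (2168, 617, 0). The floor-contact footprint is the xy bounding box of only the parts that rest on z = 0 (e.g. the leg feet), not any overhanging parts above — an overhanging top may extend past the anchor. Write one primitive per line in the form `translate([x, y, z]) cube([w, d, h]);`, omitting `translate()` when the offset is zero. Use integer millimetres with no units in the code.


translate([346, 299, 406]) cube([1822, 318, 40]);
translate([346, 299, 0]) cube([72, 72, 406]);
translate([346, 545, 0]) cube([72, 72, 406]);
translate([2096, 299, 0]) cube([72, 72, 406]);
translate([2096, 545, 0]) cube([72, 72, 406]);


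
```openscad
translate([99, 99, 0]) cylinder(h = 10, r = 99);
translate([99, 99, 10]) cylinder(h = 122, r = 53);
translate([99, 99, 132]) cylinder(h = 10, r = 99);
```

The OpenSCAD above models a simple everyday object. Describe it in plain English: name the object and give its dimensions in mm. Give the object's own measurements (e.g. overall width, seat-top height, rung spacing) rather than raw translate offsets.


A spool: two coaxial disc flanges of radius 99 mm and thickness 10 mm, joined by a core cylinder of radius 53 mm and height 122 mm. The lower flange rests on z = 0 and the three cylinders share a vertical axis.


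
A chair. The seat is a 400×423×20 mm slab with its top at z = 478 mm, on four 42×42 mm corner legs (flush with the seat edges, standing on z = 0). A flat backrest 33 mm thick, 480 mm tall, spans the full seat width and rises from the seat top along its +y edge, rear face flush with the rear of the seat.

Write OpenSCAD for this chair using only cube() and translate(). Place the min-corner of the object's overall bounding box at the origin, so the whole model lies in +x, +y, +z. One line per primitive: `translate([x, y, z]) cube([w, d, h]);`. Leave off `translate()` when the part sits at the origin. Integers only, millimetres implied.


translate([0, 0, 458]) cube([400, 423, 20]);
cube([42, 42, 458]);
translate([358, 0, 0]) cube([42, 42, 458]);
translate([0, 381, 0]) cube([42, 42, 458]);
translate([358, 381, 0]) cube([42, 42, 458]);
translate([0, 390, 478]) cube([400, 33, 480]);
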